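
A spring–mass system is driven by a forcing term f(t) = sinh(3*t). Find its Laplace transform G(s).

L{sinh(3t)} = 3/(s^2 - 9).

G(s) = 3/(s^2 - 9)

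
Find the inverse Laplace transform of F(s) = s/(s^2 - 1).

Since L{cosh(t)} = s/(s^2 - 1), the inverse is cosh(t).

cosh(t)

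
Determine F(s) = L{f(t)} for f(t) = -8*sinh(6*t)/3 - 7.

F(s) = -16/(s^2 - 36) - 7/s

Apply the Laplace transform termwise.
(-8/3)·[L{sinh(6t)} = 6/(s^2 - 36)]; L{-7} = -7/s.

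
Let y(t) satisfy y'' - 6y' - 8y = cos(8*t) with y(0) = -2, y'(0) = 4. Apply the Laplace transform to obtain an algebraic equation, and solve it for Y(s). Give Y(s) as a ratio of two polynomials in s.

Apply the Laplace transform to the equation.
With L{y''} = s^2 Y - s·y(0) - y'(0) and L{y'} = sY - y(0), with y(0) = -2, y'(0) = 4: the LHS transforms to (s^2 - 6*s - 8)Y - (-2*s + 16).
The right side is L{cos(8*t)} = s/(s^2 + 64).
So (s^2 - 6*s - 8)Y = s/(s^2 + 64) + (-2*s + 16).
Isolate Y and clear denominators.

Y(s) = (-2*s^3 + 16*s^2 - 127*s + 1024)/(s^4 - 6*s^3 + 56*s^2 - 384*s - 512)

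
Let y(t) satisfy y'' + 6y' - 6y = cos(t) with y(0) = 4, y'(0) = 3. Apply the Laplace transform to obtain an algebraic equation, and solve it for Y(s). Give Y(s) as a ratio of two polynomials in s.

Y(s) = (4*s^3 + 27*s^2 + 5*s + 27)/(s^4 + 6*s^3 - 5*s^2 + 6*s - 6)

Laplace-transform each side.
Using L{y''} = s^2 Y - s·y(0) - y'(0) and L{y'} = sY - y(0), with y(0) = 4, y'(0) = 3, the left side becomes (s^2 + 6*s - 6)Y - (4*s + 27).
The right side is L{cos(t)} = s/(s^2 + 1).
So (s^2 + 6*s - 6)Y = s/(s^2 + 1) + (4*s + 27).
Isolate Y and clear denominators.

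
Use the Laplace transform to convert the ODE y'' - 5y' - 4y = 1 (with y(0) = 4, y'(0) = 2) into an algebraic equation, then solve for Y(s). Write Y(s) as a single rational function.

Transform both sides with L{·}.
Using L{y''} = s^2 Y - s·y(0) - y'(0) and L{y'} = sY - y(0), with y(0) = 4, y'(0) = 2, the left side becomes (s^2 - 5*s - 4)Y - (4*s - 18).
The right side is L{1} = 1/s.
So (s^2 - 5*s - 4)Y = 1/s + (4*s - 18).
Solve for Y(s) and write it as one ratio of polynomials.

Y(s) = (4*s^2 - 18*s + 1)/(s^3 - 5*s^2 - 4*s)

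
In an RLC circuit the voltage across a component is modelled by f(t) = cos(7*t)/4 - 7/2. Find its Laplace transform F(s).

Apply the Laplace transform termwise.
(1/4)·[L{cos(7t)} = s/(s^2 + 49)]; L{-7/2} = (-7/2)/s.

F(s) = s/(4*(s^2 + 49)) - 7/(2*s)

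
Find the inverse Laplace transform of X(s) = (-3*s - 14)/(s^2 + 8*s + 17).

Complete the square in the denominator: s^2 + 8*s + 17 = (s + 4)^2 + 1^2.
Split the numerator to match: -3*s - 14 = -3·(s + 4) - 2·1.
Invert each term: -3·(s + 4)/((s + 4)^2 + 1) ↔ -3e^(-4t)cos(t); -2·1/((s + 4)^2 + 1) ↔ -2e^(-4t)sin(t).

-2*exp(-4*t)*sin(t) - 3*exp(-4*t)*cos(t)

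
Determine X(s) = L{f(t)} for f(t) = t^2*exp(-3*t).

X(s) = 2/(s + 3)^3

L{e^(-3t)} = 1/(s + 3).
Then apply L{t^2·g(t)} = (-1)^2 d^2/ds^2[G(s)] with G(s) = 1/(s + 3):
differentiating 2 times and applying the sign gives 2/(s + 3)^3.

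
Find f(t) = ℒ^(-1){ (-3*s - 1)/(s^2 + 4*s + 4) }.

Factor the denominator: s^2 + 4*s + 4 = (s + 2)^2.
Partial fraction decomposition gives [-3/(s + 2)] + [5/(s + 2)^2].
Invert each term: -3/(s + 2) ↔ -3e^(-2t); 5/(s + 2)^2 ↔ 5t·e^(-2t).

f(t) = 5*t*exp(-2*t) - 3*exp(-2*t)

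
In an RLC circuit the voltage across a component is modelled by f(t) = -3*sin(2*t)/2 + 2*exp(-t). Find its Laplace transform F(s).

Apply the Laplace transform termwise.
(2)·[L{e^(-t)} = 1/(s + 1)]; (-3/2)·[L{sin(2t)} = 2/(s^2 + 4)].

F(s) = -3/(s^2 + 4) + 2/(s + 1)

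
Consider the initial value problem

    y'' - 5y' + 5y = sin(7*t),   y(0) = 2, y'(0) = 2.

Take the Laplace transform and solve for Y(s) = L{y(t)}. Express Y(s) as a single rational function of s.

Transform both sides with L{·}.
The derivative rules (L{y''} = s^2 Y - s·y(0) - y'(0) and L{y'} = sY - y(0), with y(0) = 2, y'(0) = 2) turn the left side into (s^2 - 5*s + 5)Y - (2*s - 8).
The right side is L{sin(7*t)} = 7/(s^2 + 49).
So (s^2 - 5*s + 5)Y = 7/(s^2 + 49) + (2*s - 8).
Solve for Y(s) and write it as one ratio of polynomials.

Y(s) = (2*s^3 - 8*s^2 + 98*s - 385)/(s^4 - 5*s^3 + 54*s^2 - 245*s + 245)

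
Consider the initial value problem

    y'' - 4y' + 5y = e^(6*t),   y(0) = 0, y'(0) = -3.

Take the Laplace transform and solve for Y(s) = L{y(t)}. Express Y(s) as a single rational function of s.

Y(s) = (-3*s + 19)/(s^3 - 10*s^2 + 29*s - 30)

Transform both sides with L{·}.
With L{y''} = s^2 Y - s·y(0) - y'(0) and L{y'} = sY - y(0), with y(0) = 0, y'(0) = -3: the LHS transforms to (s^2 - 4*s + 5)Y - (-3).
The right side is L{e^(6*t)} = 1/(s - 6).
So (s^2 - 4*s + 5)Y = 1/(s - 6) + (-3).
Divide through and combine into a single rational function.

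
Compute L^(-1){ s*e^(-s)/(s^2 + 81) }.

Heaviside(t - 1)*(cos(9*t - 9))

The factor e^(-s) signals a time shift by c = 1 (second shifting theorem).
L{cos(9t)} = s/(s^2 + 81), so L^-1{s/(s^2 + 81)} = cos(9*t).
Hence the inverse is u(t - 1) times that function evaluated at t - 1.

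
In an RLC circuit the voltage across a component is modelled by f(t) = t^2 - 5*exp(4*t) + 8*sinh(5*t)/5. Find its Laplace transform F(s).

By linearity of the Laplace transform, transform each term separately.
L{t^2} = 2!/s^3 = 2/s^3; (8/5)·[L{sinh(5t)} = 5/(s^2 - 25)]; (-5)·[L{e^(4t)} = 1/(s - 4)].

F(s) = 8/(s^2 - 25) - 5/(s - 4) + 2/s^3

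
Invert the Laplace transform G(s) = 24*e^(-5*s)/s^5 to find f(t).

The factor e^(-5s) signals a time shift by c = 5 (second shifting theorem).
L{t^4} = 4!/s^5 = 24/s^5, so L^-1{24/s^5} = t^4.
Hence the inverse is u(t - 5) times that function evaluated at t - 5.

f(t) = Heaviside(t - 5)*((t - 5)^4)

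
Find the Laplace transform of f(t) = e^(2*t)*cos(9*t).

L{cos(9t)} = s/(s^2 + 81).
By the first shifting theorem, multiplying by e^(2t) replaces s with s - 2.

(s - 2)/((s - 2)^2 + 81)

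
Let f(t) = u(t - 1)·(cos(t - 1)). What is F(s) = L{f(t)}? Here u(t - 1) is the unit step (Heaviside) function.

By the second shifting theorem, L{u(t - c)·g(t - c)} = e^(-cs)·G(s) with c = 1 and G(s) = L{g(t)}.
L{cos(t)} = s/(s^2 + 1).

F(s) = s*exp(-s)/(s^2 + 1)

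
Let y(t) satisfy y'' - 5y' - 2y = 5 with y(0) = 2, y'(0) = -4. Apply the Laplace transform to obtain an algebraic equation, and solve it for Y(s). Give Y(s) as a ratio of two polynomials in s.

Y(s) = (2*s^2 - 14*s + 5)/(s^3 - 5*s^2 - 2*s)

Take the Laplace transform of both sides.
With L{y''} = s^2 Y - s·y(0) - y'(0) and L{y'} = sY - y(0), with y(0) = 2, y'(0) = -4: the LHS transforms to (s^2 - 5*s - 2)Y - (2*s - 14).
The right side is L{5} = 5/s.
So (s^2 - 5*s - 2)Y = 5/s + (2*s - 14).
Solve for Y(s) and write it as one ratio of polynomials.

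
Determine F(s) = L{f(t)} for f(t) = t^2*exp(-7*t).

L{e^(-7t)} = 1/(s + 7).
Then apply L{t^2·g(t)} = (-1)^2 d^2/ds^2[G(s)] with G(s) = 1/(s + 7):
differentiating 2 times and applying the sign gives 2/(s + 7)^3.

F(s) = 2/(s + 7)^3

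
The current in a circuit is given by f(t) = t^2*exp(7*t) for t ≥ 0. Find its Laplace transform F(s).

L{e^(7t)} = 1/(s - 7).
Then apply L{t^2·g(t)} = (-1)^2 d^2/ds^2[G(s)] with G(s) = 1/(s - 7):
differentiating 2 times and applying the sign gives 2/(s - 7)^3.

F(s) = 2/(s - 7)^3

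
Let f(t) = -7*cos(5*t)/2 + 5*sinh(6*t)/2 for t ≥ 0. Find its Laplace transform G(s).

G(s) = -7*s/(2*(s^2 + 25)) + 15/(s^2 - 36)

Apply the Laplace transform termwise.
(5/2)·[L{sinh(6t)} = 6/(s^2 - 36)]; (-7/2)·[L{cos(5t)} = s/(s^2 + 25)].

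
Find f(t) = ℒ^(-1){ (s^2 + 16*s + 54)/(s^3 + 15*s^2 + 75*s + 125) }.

Factor the denominator: s^3 + 15*s^2 + 75*s + 125 = (s + 5)^3.
Partial fraction decomposition gives [1/(s + 5)] + [6/(s + 5)^2] + [-1/(s + 5)^3].
Invert each term: 1/(s + 5) ↔ e^(-5t); 6/(s + 5)^2 ↔ 6t·e^(-5t); -1/(s + 5)^3 ↔ (-1/2)t^2·e^(-5t).

f(t) = -t^2*exp(-5*t)/2 + 6*t*exp(-5*t) + exp(-5*t)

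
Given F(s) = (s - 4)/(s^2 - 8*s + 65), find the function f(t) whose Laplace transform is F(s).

Rewrite the denominator: s^2 - 8*s + 65 = (s - 4)^2 + 49.
The form in (s - 4) signals a first-shifting-theorem factor e^(4t).
Since L{cos(7t)} = s/(s^2 + 49), the inverse is e^(4*t)*cos(7*t).

f(t) = exp(4*t)*cos(7*t)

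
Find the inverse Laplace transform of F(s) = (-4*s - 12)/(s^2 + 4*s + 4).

-4*t*exp(-2*t) - 4*exp(-2*t)

Factor the denominator: s^2 + 4*s + 4 = (s + 2)^2.
Partial fraction decomposition gives [-4/(s + 2)] + [-4/(s + 2)^2].
Invert each term: -4/(s + 2) ↔ -4e^(-2t); -4/(s + 2)^2 ↔ -4t·e^(-2t).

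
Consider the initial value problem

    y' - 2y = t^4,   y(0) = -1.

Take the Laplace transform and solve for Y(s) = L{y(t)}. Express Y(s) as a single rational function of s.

Apply the Laplace transform to the equation.
Using L{y'} = sY - y(0) = sY - (-1), the left side becomes (s - 2)Y - (-1).
The right side is L{t^4} = 24/s^5.
So (s - 2)Y = 24/s^5 + (-1).
Isolate Y and clear denominators.

Y(s) = (-s^5 + 24)/(s^6 - 2*s^5)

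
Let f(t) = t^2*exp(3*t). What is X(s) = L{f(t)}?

L{e^(3t)} = 1/(s - 3).
Then apply L{t^2·g(t)} = (-1)^2 d^2/ds^2[G(s)] with G(s) = 1/(s - 3):
differentiating 2 times and applying the sign gives 2/(s - 3)^3.

X(s) = 2/(s - 3)^3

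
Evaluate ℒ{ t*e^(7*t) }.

(s - 7)^(-2)

L{e^(7t)} = 1/(s - 7).
Then apply L{t·g(t)} = -d/ds[G(s)] with G(s) = 1/(s - 7):
differentiating 1 time and applying the sign gives (s - 7)^(-2).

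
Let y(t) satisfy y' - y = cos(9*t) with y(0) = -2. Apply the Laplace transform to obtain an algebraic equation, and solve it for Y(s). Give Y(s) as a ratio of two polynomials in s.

Take the Laplace transform of both sides.
With L{y'} = sY - y(0) = sY - (-2): the LHS transforms to (s - 1)Y - (-2).
The right side is L{cos(9*t)} = s/(s^2 + 81).
So (s - 1)Y = s/(s^2 + 81) + (-2).
Divide through and combine into a single rational function.

Y(s) = (-2*s^2 + s - 162)/(s^3 - s^2 + 81*s - 81)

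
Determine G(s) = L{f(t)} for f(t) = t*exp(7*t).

L{e^(7t)} = 1/(s - 7).
Then apply L{t·g(t)} = -d/ds[H(s)] with H(s) = 1/(s - 7):
differentiating 1 time and applying the sign gives (s - 7)^(-2).

G(s) = (s - 7)^(-2)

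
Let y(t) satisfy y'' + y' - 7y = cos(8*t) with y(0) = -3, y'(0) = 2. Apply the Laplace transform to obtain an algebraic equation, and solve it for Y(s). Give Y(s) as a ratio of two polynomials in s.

Y(s) = (-3*s^3 - s^2 - 191*s - 64)/(s^4 + s^3 + 57*s^2 + 64*s - 448)

Take the Laplace transform of both sides.
The derivative rules (L{y''} = s^2 Y - s·y(0) - y'(0) and L{y'} = sY - y(0), with y(0) = -3, y'(0) = 2) turn the left side into (s^2 + s - 7)Y - (-3*s - 1).
The right side is L{cos(8*t)} = s/(s^2 + 64).
So (s^2 + s - 7)Y = s/(s^2 + 64) + (-3*s - 1).
Divide through and combine into a single rational function.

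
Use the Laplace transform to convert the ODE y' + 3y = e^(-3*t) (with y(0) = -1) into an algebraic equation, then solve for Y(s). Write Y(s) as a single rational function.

Y(s) = (-s - 2)/(s^2 + 6*s + 9)

Take the Laplace transform of both sides.
Using L{y'} = sY - y(0) = sY - (-1), the left side becomes (s + 3)Y - (-1).
The right side is L{e^(-3*t)} = 1/(s + 3).
So (s + 3)Y = 1/(s + 3) + (-1).
Solve for Y(s) and write it as one ratio of polynomials.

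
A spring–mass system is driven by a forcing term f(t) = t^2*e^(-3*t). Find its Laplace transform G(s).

G(s) = 2/(s + 3)^3

L{e^(-3t)} = 1/(s + 3).
Then apply L{t^2·g(t)} = (-1)^2 d^2/ds^2[H(s)] with H(s) = 1/(s + 3):
differentiating 2 times and applying the sign gives 2/(s + 3)^3.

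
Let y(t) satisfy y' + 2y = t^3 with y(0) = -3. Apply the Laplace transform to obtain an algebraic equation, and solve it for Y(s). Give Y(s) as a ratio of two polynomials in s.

Laplace-transform each side.
The derivative rules (L{y'} = sY - y(0) = sY - (-3)) turn the left side into (s + 2)Y - (-3).
The right side is L{t^3} = 6/s^4.
So (s + 2)Y = 6/s^4 + (-3).
Isolate Y and clear denominators.

Y(s) = (-3*s^4 + 6)/(s^5 + 2*s^4)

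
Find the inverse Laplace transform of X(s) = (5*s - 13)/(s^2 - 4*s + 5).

Complete the square in the denominator: s^2 - 4*s + 5 = (s - 2)^2 + 1^2.
Split the numerator to match: 5*s - 13 = 5·(s - 2) - 3·1.
Invert each term: 5·(s - 2)/((s - 2)^2 + 1) ↔ 5e^(2t)cos(t); -3·1/((s - 2)^2 + 1) ↔ -3e^(2t)sin(t).

-3*exp(2*t)*sin(t) + 5*exp(2*t)*cos(t)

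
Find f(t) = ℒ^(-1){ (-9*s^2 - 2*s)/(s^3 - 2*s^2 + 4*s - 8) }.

f(t) = -5*exp(2*t) - 5*sin(2*t) - 4*cos(2*t)

Factor the denominator: s^3 - 2*s^2 + 4*s - 8 = (s - 2)*(s^2 + 4).
Partial fraction decomposition gives [-5/(s - 2)] + [-4*s/(s^2 + 4)] + [-10/(s^2 + 4)].
Invert each term: -5/(s - 2) ↔ -5e^(2t); -4·s/(s^2 + 4) ↔ -4cos(2t); -5·2/(s^2 + 4) ↔ -5sin(2t).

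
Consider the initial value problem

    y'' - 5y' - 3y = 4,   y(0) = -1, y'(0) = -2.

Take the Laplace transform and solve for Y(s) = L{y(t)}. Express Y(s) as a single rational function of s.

Y(s) = (-s^2 + 3*s + 4)/(s^3 - 5*s^2 - 3*s)

Transform both sides with L{·}.
With L{y''} = s^2 Y - s·y(0) - y'(0) and L{y'} = sY - y(0), with y(0) = -1, y'(0) = -2: the LHS transforms to (s^2 - 5*s - 3)Y - (-s + 3).
The right side is L{4} = 4/s.
So (s^2 - 5*s - 3)Y = 4/s + (-s + 3).
Isolate Y and clear denominators.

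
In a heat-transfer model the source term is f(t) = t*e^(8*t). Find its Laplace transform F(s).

L{e^(8t)} = 1/(s - 8).
Then apply L{t·g(t)} = -d/ds[G(s)] with G(s) = 1/(s - 8):
differentiating 1 time and applying the sign gives (s - 8)^(-2).

F(s) = (s - 8)^(-2)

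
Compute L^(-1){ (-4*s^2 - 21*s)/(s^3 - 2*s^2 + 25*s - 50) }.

-2*exp(2*t) - 5*sin(5*t) - 2*cos(5*t)

Factor the denominator: s^3 - 2*s^2 + 25*s - 50 = (s - 2)*(s^2 + 25).
Partial fraction decomposition gives [-2/(s - 2)] + [-2*s/(s^2 + 25)] + [-25/(s^2 + 25)].
Invert each term: -2/(s - 2) ↔ -2e^(2t); -2·s/(s^2 + 25) ↔ -2cos(5t); -5·5/(s^2 + 25) ↔ -5sin(5t).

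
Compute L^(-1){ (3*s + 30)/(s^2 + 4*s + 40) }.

4*exp(-2*t)*sin(6*t) + 3*exp(-2*t)*cos(6*t)

Complete the square in the denominator: s^2 + 4*s + 40 = (s + 2)^2 + 6^2.
Split the numerator to match: 3*s + 30 = 3·(s + 2) + 4·6.
Invert each term: 3·(s + 2)/((s + 2)^2 + 36) ↔ 3e^(-2t)cos(6t); 4·6/((s + 2)^2 + 36) ↔ 4e^(-2t)sin(6t).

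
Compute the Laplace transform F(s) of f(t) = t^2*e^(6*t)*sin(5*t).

F(s) = 10*(3*s^2 - 36*s + 83)/(s^2 - 12*s + 61)^3

L{sin(5t)} = 5/(s^2 + 25).
Multiplying by e^(6t) shifts s → s - 6, so L{e^(6*t)*sin(5*t)} = 5/((s - 6)^2 + 25).
Then apply L{t^2·g(t)} = (-1)^2 d^2/ds^2[G(s)] with G(s) = 5/((s - 6)^2 + 25):
differentiating 2 times and applying the sign gives 10*(3*s^2 - 36*s + 83)/(s^2 - 12*s + 61)^3.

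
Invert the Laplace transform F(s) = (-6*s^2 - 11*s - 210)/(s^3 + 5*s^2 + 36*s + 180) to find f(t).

f(t) = -sin(6*t) - cos(6*t) - 5*exp(-5*t)

Factor the denominator: s^3 + 5*s^2 + 36*s + 180 = (s + 5)*(s^2 + 36).
Partial fraction decomposition gives [-5/(s + 5)] + [-s/(s^2 + 36)] + [-6/(s^2 + 36)].
Invert each term: -5/(s + 5) ↔ -5e^(-5t); -1·s/(s^2 + 36) ↔ -cos(6t); -1·6/(s^2 + 36) ↔ -sin(6t).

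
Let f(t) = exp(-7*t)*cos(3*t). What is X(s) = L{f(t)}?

L{cos(3t)} = s/(s^2 + 9).
By the first shifting theorem, multiplying by e^(-7t) replaces s with s + 7.

X(s) = (s + 7)/((s + 7)^2 + 9)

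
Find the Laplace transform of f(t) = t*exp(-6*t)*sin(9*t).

18*(s + 6)/(s^2 + 12*s + 117)^2

L{sin(9t)} = 9/(s^2 + 81).
Multiplying by e^(-6t) shifts s → s + 6, so L{exp(-6*t)*sin(9*t)} = 9/((s + 6)^2 + 81).
Then apply L{t·g(t)} = -d/ds[G(s)] with G(s) = 9/((s + 6)^2 + 81):
differentiating 1 time and applying the sign gives 18*(s + 6)/(s^2 + 12*s + 117)^2.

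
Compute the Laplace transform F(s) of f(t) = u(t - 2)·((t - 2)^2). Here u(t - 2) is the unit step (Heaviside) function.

F(s) = 2*exp(-2*s)/s^3

By the second shifting theorem, L{u(t - c)·g(t - c)} = e^(-cs)·G(s) with c = 2 and G(s) = L{g(t)}.
L{t^2} = 2!/s^3 = 2/s^3.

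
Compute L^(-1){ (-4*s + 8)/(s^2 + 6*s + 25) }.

Complete the square in the denominator: s^2 + 6*s + 25 = (s + 3)^2 + 4^2.
Split the numerator to match: -4*s + 8 = -4·(s + 3) + 5·4.
Invert each term: -4·(s + 3)/((s + 3)^2 + 16) ↔ -4e^(-3t)cos(4t); 5·4/((s + 3)^2 + 16) ↔ 5e^(-3t)sin(4t).

5*exp(-3*t)*sin(4*t) - 4*exp(-3*t)*cos(4*t)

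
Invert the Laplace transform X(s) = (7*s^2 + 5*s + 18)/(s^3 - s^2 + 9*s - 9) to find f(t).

f(t) = 3*exp(t) + 3*sin(3*t) + 4*cos(3*t)

Factor the denominator: s^3 - s^2 + 9*s - 9 = (s - 1)*(s^2 + 9).
Partial fraction decomposition gives [3/(s - 1)] + [4*s/(s^2 + 9)] + [9/(s^2 + 9)].
Invert each term: 3/(s - 1) ↔ 3e^(t); 4·s/(s^2 + 9) ↔ 4cos(3t); 3·3/(s^2 + 9) ↔ 3sin(3t).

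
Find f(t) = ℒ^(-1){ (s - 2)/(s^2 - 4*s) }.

f(t) = exp(2*t)*cosh(2*t)

Rewrite the denominator: s^2 - 4*s = (s - 2)^2 - 4.
The form in (s - 2) signals a first-shifting-theorem factor e^(2t).
Since L{cosh(2t)} = s/(s^2 - 4), the inverse is e^(2*t)*cosh(2*t).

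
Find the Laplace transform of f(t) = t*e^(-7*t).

L{e^(-7t)} = 1/(s + 7).
Then apply L{t·g(t)} = -d/ds[G(s)] with G(s) = 1/(s + 7):
differentiating 1 time and applying the sign gives (s + 7)^(-2).

(s + 7)^(-2)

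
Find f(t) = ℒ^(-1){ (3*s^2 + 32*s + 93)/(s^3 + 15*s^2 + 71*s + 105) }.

f(t) = 3*exp(-3*t) - 2*exp(-5*t) + 2*exp(-7*t)

Factor the denominator: s^3 + 15*s^2 + 71*s + 105 = (s + 3)*(s + 5)*(s + 7).
Partial fraction decomposition gives [3/(s + 3)] + [-2/(s + 5)] + [2/(s + 7)].
Invert each term: 3/(s + 3) ↔ 3e^(-3t); -2/(s + 5) ↔ -2e^(-5t); 2/(s + 7) ↔ 2e^(-7t).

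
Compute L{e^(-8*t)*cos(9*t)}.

(s + 8)/((s + 8)^2 + 81)

L{cos(9t)} = s/(s^2 + 81).
By the first shifting theorem, multiplying by e^(-8t) replaces s with s + 8.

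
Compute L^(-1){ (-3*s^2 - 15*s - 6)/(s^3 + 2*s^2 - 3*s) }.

Factor the denominator: s^3 + 2*s^2 - 3*s = s*(s - 1)*(s + 3).
Partial fraction decomposition gives [-6/(s - 1)] + [2/s] + [1/(s + 3)].
Invert each term: -6/(s - 1) ↔ -6e^(t); 2/(s - 0) ↔ 2e^(0t); 1/(s + 3) ↔ e^(-3t).

-6*exp(t) + 2 + exp(-3*t)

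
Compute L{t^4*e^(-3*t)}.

L{t^4} = 4!/s^5 = 24/s^5.
By the first shifting theorem, multiplying by e^(-3t) replaces s with s + 3.

24/(s + 3)^5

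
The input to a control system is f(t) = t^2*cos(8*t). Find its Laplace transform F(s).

L{cos(8t)} = s/(s^2 + 64).
Then apply L{t^2·g(t)} = (-1)^2 d^2/ds^2[G(s)] with G(s) = s/(s^2 + 64):
differentiating 2 times and applying the sign gives 2*s*(s^2 - 192)/(s^2 + 64)^3.

F(s) = 2*s*(s^2 - 192)/(s^2 + 64)^3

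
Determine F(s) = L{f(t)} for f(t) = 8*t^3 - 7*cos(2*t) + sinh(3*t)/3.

F(s) = -7*s/(s^2 + 4) + 1/(s^2 - 9) + 48/s^4

Apply the Laplace transform termwise.
(1/3)·[L{sinh(3t)} = 3/(s^2 - 9)]; (-7)·[L{cos(2t)} = s/(s^2 + 4)]; (8)·[L{t^3} = 3!/s^4 = 6/s^4].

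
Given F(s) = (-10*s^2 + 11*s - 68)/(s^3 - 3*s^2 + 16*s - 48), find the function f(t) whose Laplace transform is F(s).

f(t) = -5*exp(3*t) - sin(4*t) - 5*cos(4*t)

Factor the denominator: s^3 - 3*s^2 + 16*s - 48 = (s - 3)*(s^2 + 16).
Partial fraction decomposition gives [-5/(s - 3)] + [-5*s/(s^2 + 16)] + [-4/(s^2 + 16)].
Invert each term: -5/(s - 3) ↔ -5e^(3t); -5·s/(s^2 + 16) ↔ -5cos(4t); -1·4/(s^2 + 16) ↔ -sin(4t).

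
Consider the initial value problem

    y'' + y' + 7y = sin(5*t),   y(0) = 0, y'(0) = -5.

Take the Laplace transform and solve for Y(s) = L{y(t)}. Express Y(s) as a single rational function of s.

Apply the Laplace transform to the equation.
With L{y''} = s^2 Y - s·y(0) - y'(0) and L{y'} = sY - y(0), with y(0) = 0, y'(0) = -5: the LHS transforms to (s^2 + s + 7)Y - (-5).
The right side is L{sin(5*t)} = 5/(s^2 + 25).
So (s^2 + s + 7)Y = 5/(s^2 + 25) + (-5).
Solve for Y(s) and write it as one ratio of polynomials.

Y(s) = (-5*s^2 - 120)/(s^4 + s^3 + 32*s^2 + 25*s + 175)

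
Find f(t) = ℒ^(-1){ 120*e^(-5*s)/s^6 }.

f(t) = Heaviside(t - 5)*((t - 5)^5)

The factor e^(-5s) signals a time shift by c = 5 (second shifting theorem).
L{t^5} = 5!/s^6 = 120/s^6, so L^-1{120/s^6} = t^5.
Hence the inverse is u(t - 5) times that function evaluated at t - 5.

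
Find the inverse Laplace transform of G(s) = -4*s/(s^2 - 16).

-4*cosh(4*t)

Since L{cosh(4t)} = s/(s^2 - 16), the inverse is cosh(4*t), scaled by -4.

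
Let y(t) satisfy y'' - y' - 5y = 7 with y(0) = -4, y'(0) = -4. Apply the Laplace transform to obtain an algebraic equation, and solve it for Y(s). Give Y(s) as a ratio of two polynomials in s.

Y(s) = (-4*s^2 + 7)/(s^3 - s^2 - 5*s)

Apply the Laplace transform to the equation.
Using L{y''} = s^2 Y - s·y(0) - y'(0) and L{y'} = sY - y(0), with y(0) = -4, y'(0) = -4, the left side becomes (s^2 - s - 5)Y - (-4*s).
The right side is L{7} = 7/s.
So (s^2 - s - 5)Y = 7/s + (-4*s).
Divide through and combine into a single rational function.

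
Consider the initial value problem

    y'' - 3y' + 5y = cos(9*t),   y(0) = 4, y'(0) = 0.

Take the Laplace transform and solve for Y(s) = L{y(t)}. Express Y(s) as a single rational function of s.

Take the Laplace transform of both sides.
Using L{y''} = s^2 Y - s·y(0) - y'(0) and L{y'} = sY - y(0), with y(0) = 4, y'(0) = 0, the left side becomes (s^2 - 3*s + 5)Y - (4*s - 12).
The right side is L{cos(9*t)} = s/(s^2 + 81).
So (s^2 - 3*s + 5)Y = s/(s^2 + 81) + (4*s - 12).
Solve for Y(s) and write it as one ratio of polynomials.

Y(s) = (4*s^3 - 12*s^2 + 325*s - 972)/(s^4 - 3*s^3 + 86*s^2 - 243*s + 405)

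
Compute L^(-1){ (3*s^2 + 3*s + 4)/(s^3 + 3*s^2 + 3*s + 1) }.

2*t^2*exp(-t) - 3*t*exp(-t) + 3*exp(-t)

Factor the denominator: s^3 + 3*s^2 + 3*s + 1 = (s + 1)^3.
Partial fraction decomposition gives [3/(s + 1)] + [-3/(s + 1)^2] + [4/(s + 1)^3].
Invert each term: 3/(s + 1) ↔ 3e^(-t); -3/(s + 1)^2 ↔ -3t·e^(-t); 4/(s + 1)^3 ↔ (2)t^2·e^(-t).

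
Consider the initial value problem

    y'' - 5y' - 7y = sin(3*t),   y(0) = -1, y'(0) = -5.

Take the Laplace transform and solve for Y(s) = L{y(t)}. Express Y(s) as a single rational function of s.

Laplace-transform each side.
The derivative rules (L{y''} = s^2 Y - s·y(0) - y'(0) and L{y'} = sY - y(0), with y(0) = -1, y'(0) = -5) turn the left side into (s^2 - 5*s - 7)Y - (-s).
The right side is L{sin(3*t)} = 3/(s^2 + 9).
So (s^2 - 5*s - 7)Y = 3/(s^2 + 9) + (-s).
Divide through and combine into a single rational function.

Y(s) = (-s^3 - 9*s + 3)/(s^4 - 5*s^3 + 2*s^2 - 45*s - 63)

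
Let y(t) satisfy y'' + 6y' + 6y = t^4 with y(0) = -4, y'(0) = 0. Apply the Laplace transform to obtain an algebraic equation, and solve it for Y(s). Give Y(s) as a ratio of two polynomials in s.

Laplace-transform each side.
With L{y''} = s^2 Y - s·y(0) - y'(0) and L{y'} = sY - y(0), with y(0) = -4, y'(0) = 0: the LHS transforms to (s^2 + 6*s + 6)Y - (-4*s - 24).
The right side is L{t^4} = 24/s^5.
So (s^2 + 6*s + 6)Y = 24/s^5 + (-4*s - 24).
Divide through and combine into a single rational function.

Y(s) = (-4*s^6 - 24*s^5 + 24)/(s^7 + 6*s^6 + 6*s^5)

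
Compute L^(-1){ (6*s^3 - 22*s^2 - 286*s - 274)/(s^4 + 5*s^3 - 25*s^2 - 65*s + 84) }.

-6*exp(4*t) + 6*exp(t) + 2*exp(-3*t) + 4*exp(-7*t)

Factor the denominator: s^4 + 5*s^3 - 25*s^2 - 65*s + 84 = (s - 4)*(s - 1)*(s + 3)*(s + 7).
Partial fraction decomposition gives [-6/(s - 4)] + [2/(s + 3)] + [4/(s + 7)] + [6/(s - 1)].
Invert each term: -6/(s - 4) ↔ -6e^(4t); 2/(s + 3) ↔ 2e^(-3t); 4/(s + 7) ↔ 4e^(-7t); 6/(s - 1) ↔ 6e^(t).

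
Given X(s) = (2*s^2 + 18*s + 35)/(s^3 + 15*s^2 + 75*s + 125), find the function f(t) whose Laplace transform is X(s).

Factor the denominator: s^3 + 15*s^2 + 75*s + 125 = (s + 5)^3.
Partial fraction decomposition gives [2/(s + 5)] + [-2/(s + 5)^2] + [-5/(s + 5)^3].
Invert each term: 2/(s + 5) ↔ 2e^(-5t); -2/(s + 5)^2 ↔ -2t·e^(-5t); -5/(s + 5)^3 ↔ (-5/2)t^2·e^(-5t).

f(t) = -5*t^2*exp(-5*t)/2 - 2*t*exp(-5*t) + 2*exp(-5*t)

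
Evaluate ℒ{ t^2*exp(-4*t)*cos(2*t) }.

2*(s + 4)*(s^2 + 8*s + 4)/(s^2 + 8*s + 20)^3

L{cos(2t)} = s/(s^2 + 4).
Multiplying by e^(-4t) shifts s → s + 4, so L{exp(-4*t)*cos(2*t)} = (s + 4)/((s + 4)^2 + 4).
Then apply L{t^2·g(t)} = (-1)^2 d^2/ds^2[G(s)] with G(s) = (s + 4)/((s + 4)^2 + 4):
differentiating 2 times and applying the sign gives 2*(s + 4)*(s^2 + 8*s + 4)/(s^2 + 8*s + 20)^3.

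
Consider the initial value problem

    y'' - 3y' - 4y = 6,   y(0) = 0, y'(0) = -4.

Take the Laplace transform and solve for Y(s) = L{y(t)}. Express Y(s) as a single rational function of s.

Y(s) = (-4*s + 6)/(s^3 - 3*s^2 - 4*s)

Take the Laplace transform of both sides.
The derivative rules (L{y''} = s^2 Y - s·y(0) - y'(0) and L{y'} = sY - y(0), with y(0) = 0, y'(0) = -4) turn the left side into (s^2 - 3*s - 4)Y - (-4).
The right side is L{6} = 6/s.
So (s^2 - 3*s - 4)Y = 6/s + (-4).
Divide through and combine into a single rational function.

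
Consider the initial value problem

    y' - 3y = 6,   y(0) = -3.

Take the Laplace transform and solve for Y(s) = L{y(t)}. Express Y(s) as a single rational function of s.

Transform both sides with L{·}.
Using L{y'} = sY - y(0) = sY - (-3), the left side becomes (s - 3)Y - (-3).
The right side is L{6} = 6/s.
So (s - 3)Y = 6/s + (-3).
Solve for Y(s) and write it as one ratio of polynomials.

Y(s) = (-3*s + 6)/(s^2 - 3*s)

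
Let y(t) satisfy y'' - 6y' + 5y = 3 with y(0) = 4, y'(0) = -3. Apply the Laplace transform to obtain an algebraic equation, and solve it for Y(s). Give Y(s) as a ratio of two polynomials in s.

Apply the Laplace transform to the equation.
The derivative rules (L{y''} = s^2 Y - s·y(0) - y'(0) and L{y'} = sY - y(0), with y(0) = 4, y'(0) = -3) turn the left side into (s^2 - 6*s + 5)Y - (4*s - 27).
The right side is L{3} = 3/s.
So (s^2 - 6*s + 5)Y = 3/s + (4*s - 27).
Divide through and combine into a single rational function.

Y(s) = (4*s^2 - 27*s + 3)/(s^3 - 6*s^2 + 5*s)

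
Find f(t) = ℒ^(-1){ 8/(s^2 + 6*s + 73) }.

f(t) = exp(-3*t)*sin(8*t)

Rewrite the denominator: s^2 + 6*s + 73 = (s + 3)^2 + 64.
The form in (s + 3) signals a first-shifting-theorem factor e^(-3t).
Since L{sin(8t)} = 8/(s^2 + 64), the inverse is e^(-3*t)*sin(8*t).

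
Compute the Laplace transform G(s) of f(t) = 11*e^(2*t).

L{11} = 11/s.
By the first shifting theorem, multiplying by e^(2t) replaces s with s - 2.

G(s) = 11/(s - 2)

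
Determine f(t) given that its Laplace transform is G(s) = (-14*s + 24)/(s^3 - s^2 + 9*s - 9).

Factor the denominator: s^3 - s^2 + 9*s - 9 = (s - 1)*(s^2 + 9).
Partial fraction decomposition gives [1/(s - 1)] + [-s/(s^2 + 9)] + [-15/(s^2 + 9)].
Invert each term: 1/(s - 1) ↔ e^(t); -1·s/(s^2 + 9) ↔ -cos(3t); -5·3/(s^2 + 9) ↔ -5sin(3t).

f(t) = exp(t) - 5*sin(3*t) - cos(3*t)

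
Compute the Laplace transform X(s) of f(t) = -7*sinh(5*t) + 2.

X(s) = -35/(s^2 - 25) + 2/s

By linearity of the Laplace transform, transform each term separately.
L{2} = 2/s; (-7)·[L{sinh(5t)} = 5/(s^2 - 25)].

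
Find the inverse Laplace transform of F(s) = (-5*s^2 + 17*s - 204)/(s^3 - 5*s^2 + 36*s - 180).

-4*exp(5*t) + 2*sin(6*t) - cos(6*t)

Factor the denominator: s^3 - 5*s^2 + 36*s - 180 = (s - 5)*(s^2 + 36).
Partial fraction decomposition gives [-4/(s - 5)] + [-s/(s^2 + 36)] + [12/(s^2 + 36)].
Invert each term: -4/(s - 5) ↔ -4e^(5t); -1·s/(s^2 + 36) ↔ -cos(6t); 2·6/(s^2 + 36) ↔ 2sin(6t).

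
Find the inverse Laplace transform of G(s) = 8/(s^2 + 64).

Since L{sin(8t)} = 8/(s^2 + 64), the inverse is sin(8*t).

sin(8*t)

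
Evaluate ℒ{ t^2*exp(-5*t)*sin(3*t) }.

L{sin(3t)} = 3/(s^2 + 9).
Multiplying by e^(-5t) shifts s → s + 5, so L{exp(-5*t)*sin(3*t)} = 3/((s + 5)^2 + 9).
Then apply L{t^2·g(t)} = (-1)^2 d^2/ds^2[H(s)] with H(s) = 3/((s + 5)^2 + 9):
differentiating 2 times and applying the sign gives 18*(s^2 + 10*s + 22)/(s^2 + 10*s + 34)^3.

18*(s^2 + 10*s + 22)/(s^2 + 10*s + 34)^3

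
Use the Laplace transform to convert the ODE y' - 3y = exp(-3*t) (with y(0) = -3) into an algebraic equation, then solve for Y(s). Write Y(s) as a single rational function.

Y(s) = (-3*s - 8)/(s^2 - 9)

Take the Laplace transform of both sides.
With L{y'} = sY - y(0) = sY - (-3): the LHS transforms to (s - 3)Y - (-3).
The right side is L{exp(-3*t)} = 1/(s + 3).
So (s - 3)Y = 1/(s + 3) + (-3).
Divide through and combine into a single rational function.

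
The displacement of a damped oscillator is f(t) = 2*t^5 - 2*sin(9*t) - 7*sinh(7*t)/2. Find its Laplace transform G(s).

G(s) = -18/(s^2 + 81) - 49/(2*(s^2 - 49)) + 240/s^6

The transform is linear, so treat each term independently.
(-7/2)·[L{sinh(7t)} = 7/(s^2 - 49)]; (-2)·[L{sin(9t)} = 9/(s^2 + 81)]; (2)·[L{t^5} = 5!/s^6 = 120/s^6].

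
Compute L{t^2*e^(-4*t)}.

L{e^(-4t)} = 1/(s + 4).
Then apply L{t^2·g(t)} = (-1)^2 d^2/ds^2[G(s)] with G(s) = 1/(s + 4):
differentiating 2 times and applying the sign gives 2/(s + 4)^3.

2/(s + 4)^3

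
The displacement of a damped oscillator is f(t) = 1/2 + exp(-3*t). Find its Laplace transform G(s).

By linearity of the Laplace transform, transform each term separately.
L{1/2} = (1/2)/s; L{e^(-3t)} = 1/(s + 3).

G(s) = 1/(s + 3) + 1/(2*s)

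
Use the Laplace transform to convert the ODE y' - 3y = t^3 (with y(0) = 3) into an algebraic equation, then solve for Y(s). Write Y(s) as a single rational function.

Take the Laplace transform of both sides.
The derivative rules (L{y'} = sY - y(0) = sY - 3) turn the left side into (s - 3)Y - (3).
The right side is L{t^3} = 6/s^4.
So (s - 3)Y = 6/s^4 + (3).
Isolate Y and clear denominators.

Y(s) = (3*s^4 + 6)/(s^5 - 3*s^4)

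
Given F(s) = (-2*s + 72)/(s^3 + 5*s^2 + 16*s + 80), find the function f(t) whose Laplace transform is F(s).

Factor the denominator: s^3 + 5*s^2 + 16*s + 80 = (s + 5)*(s^2 + 16).
Partial fraction decomposition gives [2/(s + 5)] + [-2*s/(s^2 + 16)] + [8/(s^2 + 16)].
Invert each term: 2/(s + 5) ↔ 2e^(-5t); -2·s/(s^2 + 16) ↔ -2cos(4t); 2·4/(s^2 + 16) ↔ 2sin(4t).

f(t) = 2*sin(4*t) - 2*cos(4*t) + 2*exp(-5*t)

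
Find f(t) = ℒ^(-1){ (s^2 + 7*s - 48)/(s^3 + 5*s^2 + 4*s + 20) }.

f(t) = -4*sin(2*t) + 3*cos(2*t) - 2*exp(-5*t)

Factor the denominator: s^3 + 5*s^2 + 4*s + 20 = (s + 5)*(s^2 + 4).
Partial fraction decomposition gives [-2/(s + 5)] + [3*s/(s^2 + 4)] + [-8/(s^2 + 4)].
Invert each term: -2/(s + 5) ↔ -2e^(-5t); 3·s/(s^2 + 4) ↔ 3cos(2t); -4·2/(s^2 + 4) ↔ -4sin(2t).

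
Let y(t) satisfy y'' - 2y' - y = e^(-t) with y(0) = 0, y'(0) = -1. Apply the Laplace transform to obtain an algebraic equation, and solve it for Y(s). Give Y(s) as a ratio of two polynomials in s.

Laplace-transform each side.
The derivative rules (L{y''} = s^2 Y - s·y(0) - y'(0) and L{y'} = sY - y(0), with y(0) = 0, y'(0) = -1) turn the left side into (s^2 - 2*s - 1)Y - (-1).
The right side is L{e^(-t)} = 1/(s + 1).
So (s^2 - 2*s - 1)Y = 1/(s + 1) + (-1).
Solve for Y(s) and write it as one ratio of polynomials.

Y(s) = -s/(s^3 - s^2 - 3*s - 1)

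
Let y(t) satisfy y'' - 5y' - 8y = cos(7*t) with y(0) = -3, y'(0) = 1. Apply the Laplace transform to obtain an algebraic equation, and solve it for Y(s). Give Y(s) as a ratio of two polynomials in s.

Y(s) = (-3*s^3 + 16*s^2 - 146*s + 784)/(s^4 - 5*s^3 + 41*s^2 - 245*s - 392)

Take the Laplace transform of both sides.
Using L{y''} = s^2 Y - s·y(0) - y'(0) and L{y'} = sY - y(0), with y(0) = -3, y'(0) = 1, the left side becomes (s^2 - 5*s - 8)Y - (-3*s + 16).
The right side is L{cos(7*t)} = s/(s^2 + 49).
So (s^2 - 5*s - 8)Y = s/(s^2 + 49) + (-3*s + 16).
Divide through and combine into a single rational function.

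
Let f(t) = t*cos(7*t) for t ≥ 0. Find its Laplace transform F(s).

F(s) = (s - 7)*(s + 7)/(s^2 + 49)^2

L{cos(7t)} = s/(s^2 + 49).
Then apply L{t·g(t)} = -d/ds[G(s)] with G(s) = s/(s^2 + 49):
differentiating 1 time and applying the sign gives (s - 7)*(s + 7)/(s^2 + 49)^2.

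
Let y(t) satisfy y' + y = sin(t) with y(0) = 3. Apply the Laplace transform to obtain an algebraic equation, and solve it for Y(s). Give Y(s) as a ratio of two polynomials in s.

Apply the Laplace transform to the equation.
Using L{y'} = sY - y(0) = sY - 3, the left side becomes (s + 1)Y - (3).
The right side is L{sin(t)} = 1/(s^2 + 1).
So (s + 1)Y = 1/(s^2 + 1) + (3).
Isolate Y and clear denominators.

Y(s) = (3*s^2 + 4)/(s^3 + s^2 + s + 1)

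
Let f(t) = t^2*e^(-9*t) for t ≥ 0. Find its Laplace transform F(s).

L{e^(-9t)} = 1/(s + 9).
Then apply L{t^2·g(t)} = (-1)^2 d^2/ds^2[G(s)] with G(s) = 1/(s + 9):
differentiating 2 times and applying the sign gives 2/(s + 9)^3.

F(s) = 2/(s + 9)^3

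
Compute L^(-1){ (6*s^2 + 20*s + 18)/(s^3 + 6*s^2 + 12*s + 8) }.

t^2*exp(-2*t) - 4*t*exp(-2*t) + 6*exp(-2*t)

Factor the denominator: s^3 + 6*s^2 + 12*s + 8 = (s + 2)^3.
Partial fraction decomposition gives [6/(s + 2)] + [-4/(s + 2)^2] + [2/(s + 2)^3].
Invert each term: 6/(s + 2) ↔ 6e^(-2t); -4/(s + 2)^2 ↔ -4t·e^(-2t); 2/(s + 2)^3 ↔ (1)t^2·e^(-2t).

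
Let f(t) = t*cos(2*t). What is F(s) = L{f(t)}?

F(s) = (s - 2)*(s + 2)/(s^2 + 4)^2

L{cos(2t)} = s/(s^2 + 4).
Then apply L{t·g(t)} = -d/ds[G(s)] with G(s) = s/(s^2 + 4):
differentiating 1 time and applying the sign gives (s - 2)*(s + 2)/(s^2 + 4)^2.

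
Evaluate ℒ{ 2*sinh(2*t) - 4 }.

By linearity of the Laplace transform, transform each term separately.
L{-4} = -4/s; (2)·[L{sinh(2t)} = 2/(s^2 - 4)].

4/(s^2 - 4) - 4/s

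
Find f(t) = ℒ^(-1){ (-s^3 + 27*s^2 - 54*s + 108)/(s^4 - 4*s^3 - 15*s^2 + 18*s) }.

Factor the denominator: s^4 - 4*s^3 - 15*s^2 + 18*s = s*(s - 6)*(s - 1)*(s + 3).
Partial fraction decomposition gives [2/(s - 6)] + [-5/(s + 3)] + [6/s] + [-4/(s - 1)].
Invert each term: 2/(s - 6) ↔ 2e^(6t); -5/(s + 3) ↔ -5e^(-3t); 6/(s - 0) ↔ 6e^(0t); -4/(s - 1) ↔ -4e^(t).

f(t) = 2*exp(6*t) - 4*exp(t) + 6 - 5*exp(-3*t)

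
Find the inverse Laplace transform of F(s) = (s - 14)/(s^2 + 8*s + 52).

-3*exp(-4*t)*sin(6*t) + exp(-4*t)*cos(6*t)

Complete the square in the denominator: s^2 + 8*s + 52 = (s + 4)^2 + 6^2.
Split the numerator to match: s - 14 = 1·(s + 4) - 3·6.
Invert each term: 1·(s + 4)/((s + 4)^2 + 36) ↔ e^(-4t)cos(6t); -3·6/((s + 4)^2 + 36) ↔ -3e^(-4t)sin(6t).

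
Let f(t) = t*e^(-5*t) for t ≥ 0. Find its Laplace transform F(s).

F(s) = (s + 5)^(-2)

L{e^(-5t)} = 1/(s + 5).
Then apply L{t·g(t)} = -d/ds[G(s)] with G(s) = 1/(s + 5):
differentiating 1 time and applying the sign gives (s + 5)^(-2).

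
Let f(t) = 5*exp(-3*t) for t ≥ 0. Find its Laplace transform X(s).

L{5} = 5/s.
By the first shifting theorem, multiplying by e^(-3t) replaces s with s + 3.

X(s) = 5/(s + 3)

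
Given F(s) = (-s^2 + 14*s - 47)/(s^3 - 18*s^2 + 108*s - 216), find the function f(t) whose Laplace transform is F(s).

Factor the denominator: s^3 - 18*s^2 + 108*s - 216 = (s - 6)^3.
Partial fraction decomposition gives [-1/(s - 6)] + [2/(s - 6)^2] + [(s - 6)^(-3)].
Invert each term: -1/(s - 6) ↔ -e^(6t); 2/(s - 6)^2 ↔ 2t·e^(6t); 1/(s - 6)^3 ↔ (1/2)t^2·e^(6t).

f(t) = t^2*exp(6*t)/2 + 2*t*exp(6*t) - exp(6*t)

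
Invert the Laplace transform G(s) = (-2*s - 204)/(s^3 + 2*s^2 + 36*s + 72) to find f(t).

f(t) = -2*sin(6*t) + 5*cos(6*t) - 5*exp(-2*t)

Factor the denominator: s^3 + 2*s^2 + 36*s + 72 = (s + 2)*(s^2 + 36).
Partial fraction decomposition gives [-5/(s + 2)] + [5*s/(s^2 + 36)] + [-12/(s^2 + 36)].
Invert each term: -5/(s + 2) ↔ -5e^(-2t); 5·s/(s^2 + 36) ↔ 5cos(6t); -2·6/(s^2 + 36) ↔ -2sin(6t).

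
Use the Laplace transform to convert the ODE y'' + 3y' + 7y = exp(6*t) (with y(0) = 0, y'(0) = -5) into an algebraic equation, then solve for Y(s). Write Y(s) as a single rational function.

Y(s) = (-5*s + 31)/(s^3 - 3*s^2 - 11*s - 42)

Transform both sides with L{·}.
The derivative rules (L{y''} = s^2 Y - s·y(0) - y'(0) and L{y'} = sY - y(0), with y(0) = 0, y'(0) = -5) turn the left side into (s^2 + 3*s + 7)Y - (-5).
The right side is L{exp(6*t)} = 1/(s - 6).
So (s^2 + 3*s + 7)Y = 1/(s - 6) + (-5).
Divide through and combine into a single rational function.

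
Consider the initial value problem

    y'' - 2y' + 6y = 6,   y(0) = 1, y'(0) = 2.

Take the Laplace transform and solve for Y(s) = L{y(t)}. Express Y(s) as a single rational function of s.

Laplace-transform each side.
Using L{y''} = s^2 Y - s·y(0) - y'(0) and L{y'} = sY - y(0), with y(0) = 1, y'(0) = 2, the left side becomes (s^2 - 2*s + 6)Y - (s).
The right side is L{6} = 6/s.
So (s^2 - 2*s + 6)Y = 6/s + (s).
Solve for Y(s) and write it as one ratio of polynomials.

Y(s) = (s^2 + 6)/(s^3 - 2*s^2 + 6*s)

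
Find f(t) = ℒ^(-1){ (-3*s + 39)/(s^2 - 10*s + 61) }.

Complete the square in the denominator: s^2 - 10*s + 61 = (s - 5)^2 + 6^2.
Split the numerator to match: -3*s + 39 = -3·(s - 5) + 4·6.
Invert each term: -3·(s - 5)/((s - 5)^2 + 36) ↔ -3e^(5t)cos(6t); 4·6/((s - 5)^2 + 36) ↔ 4e^(5t)sin(6t).

f(t) = 4*exp(5*t)*sin(6*t) - 3*exp(5*t)*cos(6*t)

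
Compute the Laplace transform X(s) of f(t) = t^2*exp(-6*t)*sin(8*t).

L{sin(8t)} = 8/(s^2 + 64).
Multiplying by e^(-6t) shifts s → s + 6, so L{exp(-6*t)*sin(8*t)} = 8/((s + 6)^2 + 64).
Then apply L{t^2·g(t)} = (-1)^2 d^2/ds^2[G(s)] with G(s) = 8/((s + 6)^2 + 64):
differentiating 2 times and applying the sign gives 16*(3*s^2 + 36*s + 44)/(s^2 + 12*s + 100)^3.

X(s) = 16*(3*s^2 + 36*s + 44)/(s^2 + 12*s + 100)^3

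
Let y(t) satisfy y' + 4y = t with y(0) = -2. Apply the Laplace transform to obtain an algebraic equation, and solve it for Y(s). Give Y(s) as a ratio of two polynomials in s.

Take the Laplace transform of both sides.
The derivative rules (L{y'} = sY - y(0) = sY - (-2)) turn the left side into (s + 4)Y - (-2).
The right side is L{t} = s^(-2).
So (s + 4)Y = s^(-2) + (-2).
Solve for Y(s) and write it as one ratio of polynomials.

Y(s) = (-2*s^2 + 1)/(s^3 + 4*s^2)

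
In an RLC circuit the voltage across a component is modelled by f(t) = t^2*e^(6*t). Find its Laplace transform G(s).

G(s) = 2/(s - 6)^3

L{e^(6t)} = 1/(s - 6).
Then apply L{t^2·g(t)} = (-1)^2 d^2/ds^2[H(s)] with H(s) = 1/(s - 6):
differentiating 2 times and applying the sign gives 2/(s - 6)^3.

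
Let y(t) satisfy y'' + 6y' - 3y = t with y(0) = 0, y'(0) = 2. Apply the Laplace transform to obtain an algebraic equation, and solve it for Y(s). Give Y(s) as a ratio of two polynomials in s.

Transform both sides with L{·}.
Using L{y''} = s^2 Y - s·y(0) - y'(0) and L{y'} = sY - y(0), with y(0) = 0, y'(0) = 2, the left side becomes (s^2 + 6*s - 3)Y - (2).
The right side is L{t} = s^(-2).
So (s^2 + 6*s - 3)Y = s^(-2) + (2).
Isolate Y and clear denominators.

Y(s) = (2*s^2 + 1)/(s^4 + 6*s^3 - 3*s^2)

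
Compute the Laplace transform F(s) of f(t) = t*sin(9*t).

F(s) = 18*s/(s^2 + 81)^2

L{sin(9t)} = 9/(s^2 + 81).
Then apply L{t·g(t)} = -d/ds[G(s)] with G(s) = 9/(s^2 + 81):
differentiating 1 time and applying the sign gives 18*s/(s^2 + 81)^2.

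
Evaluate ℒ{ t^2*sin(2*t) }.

4*(3*s^2 - 4)/(s^2 + 4)^3

L{sin(2t)} = 2/(s^2 + 4).
Then apply L{t^2·g(t)} = (-1)^2 d^2/ds^2[G(s)] with G(s) = 2/(s^2 + 4):
differentiating 2 times and applying the sign gives 4*(3*s^2 - 4)/(s^2 + 4)^3.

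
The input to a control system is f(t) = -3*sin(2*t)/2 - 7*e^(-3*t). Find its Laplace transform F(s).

By linearity of the Laplace transform, transform each term separately.
(-3/2)·[L{sin(2t)} = 2/(s^2 + 4)]; (-7)·[L{e^(-3t)} = 1/(s + 3)].

F(s) = -3/(s^2 + 4) - 7/(s + 3)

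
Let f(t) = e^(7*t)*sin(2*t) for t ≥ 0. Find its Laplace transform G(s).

G(s) = 2/((s - 7)^2 + 4)

L{sin(2t)} = 2/(s^2 + 4).
By the first shifting theorem, multiplying by e^(7t) replaces s with s - 7.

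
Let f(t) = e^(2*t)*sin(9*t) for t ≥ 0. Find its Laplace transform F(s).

L{sin(9t)} = 9/(s^2 + 81).
By the first shifting theorem, multiplying by e^(2t) replaces s with s - 2.

F(s) = 9/((s - 2)^2 + 81)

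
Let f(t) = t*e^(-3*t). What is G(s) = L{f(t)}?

L{e^(-3t)} = 1/(s + 3).
Then apply L{t·g(t)} = -d/ds[H(s)] with H(s) = 1/(s + 3):
differentiating 1 time and applying the sign gives (s + 3)^(-2).

G(s) = (s + 3)^(-2)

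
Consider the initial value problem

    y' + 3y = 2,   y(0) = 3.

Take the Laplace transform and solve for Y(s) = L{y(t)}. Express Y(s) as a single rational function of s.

Apply the Laplace transform to the equation.
With L{y'} = sY - y(0) = sY - 3: the LHS transforms to (s + 3)Y - (3).
The right side is L{2} = 2/s.
So (s + 3)Y = 2/s + (3).
Solve for Y(s) and write it as one ratio of polynomials.

Y(s) = (3*s + 2)/(s^2 + 3*s)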